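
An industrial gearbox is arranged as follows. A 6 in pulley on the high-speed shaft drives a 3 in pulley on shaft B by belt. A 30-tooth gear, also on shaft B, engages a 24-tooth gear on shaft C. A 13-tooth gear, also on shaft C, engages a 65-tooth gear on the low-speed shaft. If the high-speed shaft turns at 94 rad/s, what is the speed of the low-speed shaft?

47 rad/s

the high-speed shaft → shaft B (belt, 3/6): 94 ÷ 0.5 = 188 rad/s
shaft B → shaft C (gear mesh, 24/30): 188 ÷ 0.8 = 235 rad/s
shaft C → the low-speed shaft (gear mesh, 65/13): 235 ÷ 5 = 47 rad/s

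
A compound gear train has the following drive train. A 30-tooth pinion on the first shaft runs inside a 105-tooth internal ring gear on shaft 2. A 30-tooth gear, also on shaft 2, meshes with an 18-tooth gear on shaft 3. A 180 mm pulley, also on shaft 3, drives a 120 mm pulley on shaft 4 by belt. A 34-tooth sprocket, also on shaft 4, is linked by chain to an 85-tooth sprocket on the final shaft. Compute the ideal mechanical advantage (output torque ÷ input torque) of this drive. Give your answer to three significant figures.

3.50

Each stage contributes driven/driver: internal gear 105/30 = 3.5, gear mesh 18/30 = 0.6, belt 120/180 = 0.66667, chain 85/34 = 2.5.
Overall: 3.5 × 0.6 × 0.66667 × 2.5 = 3.5.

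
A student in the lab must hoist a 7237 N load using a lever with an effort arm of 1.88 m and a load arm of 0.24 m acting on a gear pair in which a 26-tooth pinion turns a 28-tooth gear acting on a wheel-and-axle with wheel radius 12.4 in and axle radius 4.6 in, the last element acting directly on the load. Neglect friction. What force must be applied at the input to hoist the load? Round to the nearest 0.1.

318.2 N

Lever MA = effort arm / load arm = 1.88/0.24 = 7.8333.
Gear pair MA = 28/26 = 1.0769.
Wheel-and-axle MA = R/r = 12.4/4.6 = 2.6957.
Combined ideal MA = 7.8333 × 1.0769 × 2.6957 = 22.74.
Effort = load / MA = 7237 / 22.74 = 318.25 N.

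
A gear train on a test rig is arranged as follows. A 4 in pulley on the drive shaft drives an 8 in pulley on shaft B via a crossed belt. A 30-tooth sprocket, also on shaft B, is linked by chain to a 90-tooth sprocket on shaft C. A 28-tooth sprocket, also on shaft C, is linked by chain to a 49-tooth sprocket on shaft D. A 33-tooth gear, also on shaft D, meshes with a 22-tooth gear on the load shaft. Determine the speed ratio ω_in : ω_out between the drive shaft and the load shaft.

7

Each stage contributes driven/driver: belt 8/4 = 2, chain 90/30 = 3, chain 49/28 = 1.75, gear mesh 22/33 = 0.66667.
Overall: 2 × 3 × 1.75 × 0.66667 = 7.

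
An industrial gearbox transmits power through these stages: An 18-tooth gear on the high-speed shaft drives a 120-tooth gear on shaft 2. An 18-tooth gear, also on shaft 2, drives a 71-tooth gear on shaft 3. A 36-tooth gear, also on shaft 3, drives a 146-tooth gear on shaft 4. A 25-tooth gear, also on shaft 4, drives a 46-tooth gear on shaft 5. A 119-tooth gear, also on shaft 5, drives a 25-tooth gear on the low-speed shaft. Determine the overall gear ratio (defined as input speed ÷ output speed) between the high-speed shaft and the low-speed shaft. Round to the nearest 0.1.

41.2

Each stage contributes driven/driver: gear mesh 120/18 = 6.6667, gear mesh 71/18 = 3.9444, gear mesh 146/36 = 4.0556, gear mesh 46/25 = 1.84, gear mesh 25/119 = 0.21008.
Overall: 6.6667 × 3.9444 × 4.0556 × 1.84 × 0.21008 = 41.225.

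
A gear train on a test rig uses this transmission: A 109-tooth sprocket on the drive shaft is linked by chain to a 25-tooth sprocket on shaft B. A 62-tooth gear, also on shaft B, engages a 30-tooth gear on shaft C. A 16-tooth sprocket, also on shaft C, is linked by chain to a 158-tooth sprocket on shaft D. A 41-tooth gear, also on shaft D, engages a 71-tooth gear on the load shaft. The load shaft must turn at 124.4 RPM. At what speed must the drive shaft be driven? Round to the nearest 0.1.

236.1 RPM

Overall ratio R = 0.22936 × 0.48387 × 9.875 × 1.7317 = 1.8978.
Required input speed = output speed × R = 124.4 × 1.8978 = 236.09 RPM.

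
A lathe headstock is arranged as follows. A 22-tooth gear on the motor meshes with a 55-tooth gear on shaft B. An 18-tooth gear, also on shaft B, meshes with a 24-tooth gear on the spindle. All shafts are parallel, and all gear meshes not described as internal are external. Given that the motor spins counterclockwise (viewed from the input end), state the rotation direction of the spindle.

counterclockwise

the motor → shaft B: external mesh, 1 reversal → CW.
shaft B → the spindle: external mesh, 1 reversal → CCW.
2 reversals in total — an even number — so the spindle turns the same way as the motor.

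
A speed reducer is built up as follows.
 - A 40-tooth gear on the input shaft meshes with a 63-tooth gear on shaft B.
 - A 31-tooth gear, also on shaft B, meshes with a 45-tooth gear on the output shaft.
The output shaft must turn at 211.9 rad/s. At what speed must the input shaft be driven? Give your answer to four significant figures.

484.5 rad/s

Overall ratio R = 1.575 × 1.4516 = 2.2863.
Required input speed = output speed × R = 211.9 × 2.2863 = 484.46 rad/s.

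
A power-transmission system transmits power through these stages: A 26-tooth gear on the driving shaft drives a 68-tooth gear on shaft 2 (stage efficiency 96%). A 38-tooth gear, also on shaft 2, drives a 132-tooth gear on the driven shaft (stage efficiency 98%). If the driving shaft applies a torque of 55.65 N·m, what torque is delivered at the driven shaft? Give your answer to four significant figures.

gear mesh 68/26 = 2.6154 → τ = 55.65·2.6154·0.96 = 139.72 N·m
gear mesh 132/38 = 3.4737 → τ = 139.72·3.4737·0.98 = 475.65 N·m

475.7 N·m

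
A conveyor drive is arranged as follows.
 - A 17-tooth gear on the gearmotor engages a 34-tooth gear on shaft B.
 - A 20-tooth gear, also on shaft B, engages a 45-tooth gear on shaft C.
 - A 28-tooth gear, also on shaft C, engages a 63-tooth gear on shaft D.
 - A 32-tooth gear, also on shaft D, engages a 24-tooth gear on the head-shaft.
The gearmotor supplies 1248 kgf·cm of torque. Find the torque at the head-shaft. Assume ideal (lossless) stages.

gear mesh 34/17 = 2 → τ = 1248·2 = 2496 kgf·cm
gear mesh 45/20 = 2.25 → τ = 2496·2.25 = 5616 kgf·cm
gear mesh 63/28 = 2.25 → τ = 5616·2.25 = 12636 kgf·cm
gear mesh 24/32 = 0.75 → τ = 12636·0.75 = 9477 kgf·cm

9477 kgf·cm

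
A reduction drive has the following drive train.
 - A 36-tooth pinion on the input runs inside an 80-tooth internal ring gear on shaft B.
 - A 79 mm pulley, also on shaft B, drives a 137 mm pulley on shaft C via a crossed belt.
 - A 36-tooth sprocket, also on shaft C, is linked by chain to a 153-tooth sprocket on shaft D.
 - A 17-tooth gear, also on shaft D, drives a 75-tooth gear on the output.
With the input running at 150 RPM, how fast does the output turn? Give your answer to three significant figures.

internal gear 80/36 = 2.2222 → 150/2.2222 = 67.5 RPM
belt 137/79 = 1.7342 → 67.5/1.7342 = 38.923 RPM
chain 153/36 = 4.25 → 38.923/4.25 = 9.1584 RPM
gear mesh 75/17 = 4.4118 → 9.1584/4.4118 = 2.0759 RPM

2.08 RPM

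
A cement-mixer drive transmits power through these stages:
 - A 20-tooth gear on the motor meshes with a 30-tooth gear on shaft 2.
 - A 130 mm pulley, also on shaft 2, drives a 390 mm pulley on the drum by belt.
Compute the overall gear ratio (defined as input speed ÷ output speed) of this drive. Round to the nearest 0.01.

Each stage contributes driven/driver: gear mesh 30/20 = 1.5, belt 390/130 = 3.
Overall: 1.5 × 3 = 4.5.

4.50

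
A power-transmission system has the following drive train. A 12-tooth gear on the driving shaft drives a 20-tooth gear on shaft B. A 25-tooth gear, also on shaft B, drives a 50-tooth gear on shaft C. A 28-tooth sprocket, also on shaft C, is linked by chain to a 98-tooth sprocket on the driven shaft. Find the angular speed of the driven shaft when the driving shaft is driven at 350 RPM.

30 RPM

Gear mesh: ratio = 20/12 = 1.6667, so shaft B turns at 350 / 1.6667 = 210 RPM.
Gear mesh: ratio = 50/25 = 2, so shaft C turns at 210 / 2 = 105 RPM.
Chain: ratio = 98/28 = 3.5, so the driven shaft turns at 105 / 3.5 = 30 RPM.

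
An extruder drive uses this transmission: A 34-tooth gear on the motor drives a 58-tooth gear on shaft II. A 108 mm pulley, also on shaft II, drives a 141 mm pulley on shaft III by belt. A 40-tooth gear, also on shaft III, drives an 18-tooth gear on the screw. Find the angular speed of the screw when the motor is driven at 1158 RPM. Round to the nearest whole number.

gear mesh 58/34 = 1.7059 → 1158/1.7059 = 678.83 RPM
belt 141/108 = 1.3056 → 678.83/1.3056 = 519.95 RPM
gear mesh 18/40 = 0.45 → 519.95/0.45 = 1155.5 RPM

1155 RPM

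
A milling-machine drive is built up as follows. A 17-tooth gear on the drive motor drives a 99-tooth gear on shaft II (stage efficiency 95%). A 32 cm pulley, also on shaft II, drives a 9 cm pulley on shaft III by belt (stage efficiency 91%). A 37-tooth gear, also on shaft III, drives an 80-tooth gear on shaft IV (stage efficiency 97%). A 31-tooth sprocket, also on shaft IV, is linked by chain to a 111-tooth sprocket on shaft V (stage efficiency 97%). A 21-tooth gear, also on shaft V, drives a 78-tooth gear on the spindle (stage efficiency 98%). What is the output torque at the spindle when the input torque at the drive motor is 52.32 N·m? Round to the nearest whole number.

After the gear mesh (99/17): 52.32 × 5.8235 × 0.95 = 289.45 N·m
After the belt (9/32): 289.45 × 0.28125 × 0.91 = 74.082 N·m
After the gear mesh (80/37): 74.082 × 2.1622 × 0.97 = 155.37 N·m
After the chain (111/31): 155.37 × 3.5806 × 0.97 = 539.64 N·m
After the gear mesh (78/21): 539.64 × 3.7143 × 0.98 = 1964.3 N·m

1964 N·m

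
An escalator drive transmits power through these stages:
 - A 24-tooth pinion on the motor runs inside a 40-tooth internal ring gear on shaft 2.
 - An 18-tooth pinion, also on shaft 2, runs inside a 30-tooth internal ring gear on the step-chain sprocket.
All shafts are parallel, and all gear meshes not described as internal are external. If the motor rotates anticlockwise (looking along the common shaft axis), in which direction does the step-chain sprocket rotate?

the motor → shaft 2: internal mesh, same direction → CCW.
shaft 2 → the step-chain sprocket: internal mesh, same direction → CCW.
0 reversals in total — an even number — so the step-chain sprocket turns the same way as the motor.

anticlockwise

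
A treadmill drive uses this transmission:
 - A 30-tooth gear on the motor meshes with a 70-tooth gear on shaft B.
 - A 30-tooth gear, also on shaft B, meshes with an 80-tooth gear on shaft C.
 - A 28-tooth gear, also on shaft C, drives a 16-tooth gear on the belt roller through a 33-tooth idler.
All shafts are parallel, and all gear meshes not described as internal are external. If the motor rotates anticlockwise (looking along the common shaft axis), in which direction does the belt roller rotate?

anticlockwise

the motor → shaft B: external mesh, 1 reversal → CW.
shaft B → shaft C: external mesh, 1 reversal → CCW.
shaft C → the belt roller: driver → idler → driven is 2 external meshes, 2 reversals → CCW.
4 reversals in total — an even number — so the belt roller turns the same way as the motor.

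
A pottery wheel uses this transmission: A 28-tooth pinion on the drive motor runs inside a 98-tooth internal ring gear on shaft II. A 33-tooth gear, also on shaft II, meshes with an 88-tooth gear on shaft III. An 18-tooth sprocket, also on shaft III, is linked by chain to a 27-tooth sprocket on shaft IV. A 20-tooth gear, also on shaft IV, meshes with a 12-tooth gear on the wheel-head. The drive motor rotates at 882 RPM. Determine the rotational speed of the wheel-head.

Internal gear: ratio = 98/28 = 3.5, so shaft II turns at 882 / 3.5 = 252 RPM.
Gear mesh: ratio = 88/33 = 2.6667, so shaft III turns at 252 / 2.6667 = 94.5 RPM.
Chain: ratio = 27/18 = 1.5, so shaft IV turns at 94.5 / 1.5 = 63 RPM.
Gear mesh: ratio = 12/20 = 0.6, so the wheel-head turns at 63 / 0.6 = 105 RPM.

105 RPM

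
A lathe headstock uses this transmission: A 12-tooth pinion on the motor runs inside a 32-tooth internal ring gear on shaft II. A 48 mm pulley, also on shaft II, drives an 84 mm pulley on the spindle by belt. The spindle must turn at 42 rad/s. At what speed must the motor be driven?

Overall ratio R = 2.6667 × 1.75 = 4.6667.
Required input speed = output speed × R = 42 × 4.6667 = 196 rad/s.

196 rad/s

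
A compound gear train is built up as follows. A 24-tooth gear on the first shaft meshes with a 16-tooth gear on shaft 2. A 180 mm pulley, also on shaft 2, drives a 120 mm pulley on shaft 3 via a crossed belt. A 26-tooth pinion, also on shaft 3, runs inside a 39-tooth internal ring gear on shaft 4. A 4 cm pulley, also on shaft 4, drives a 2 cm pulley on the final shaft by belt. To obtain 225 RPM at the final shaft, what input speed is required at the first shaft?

Overall ratio R = 0.66667 × 0.66667 × 1.5 × 0.5 = 0.33333.
Required input speed = output speed × R = 225 × 0.33333 = 75 RPM.

75 RPM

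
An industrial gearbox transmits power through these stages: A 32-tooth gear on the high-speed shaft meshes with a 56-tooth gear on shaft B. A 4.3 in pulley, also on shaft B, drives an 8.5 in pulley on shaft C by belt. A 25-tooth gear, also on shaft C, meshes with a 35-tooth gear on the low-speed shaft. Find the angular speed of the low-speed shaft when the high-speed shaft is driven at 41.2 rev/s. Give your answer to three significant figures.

8.51 rev/s

Gear mesh: ratio = 56/32 = 1.75, so shaft B turns at 41.2 / 1.75 = 23.543 rev/s.
Belt: ratio = 8.5/4.3 = 1.9767, so shaft C turns at 23.543 / 1.9767 = 11.91 rev/s.
Gear mesh: ratio = 35/25 = 1.4, so the low-speed shaft turns at 11.91 / 1.4 = 8.5071 rev/s.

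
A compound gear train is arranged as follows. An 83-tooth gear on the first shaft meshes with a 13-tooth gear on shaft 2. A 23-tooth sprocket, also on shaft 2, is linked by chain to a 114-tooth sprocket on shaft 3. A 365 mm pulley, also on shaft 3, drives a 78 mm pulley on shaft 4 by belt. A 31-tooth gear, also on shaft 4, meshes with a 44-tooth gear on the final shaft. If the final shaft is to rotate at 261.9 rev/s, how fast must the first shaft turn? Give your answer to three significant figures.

61.7 rev/s

Overall ratio R = 0.15663 × 4.9565 × 0.2137 × 1.4194 = 0.23547.
Required input speed = output speed × R = 261.9 × 0.23547 = 61.67 rev/s.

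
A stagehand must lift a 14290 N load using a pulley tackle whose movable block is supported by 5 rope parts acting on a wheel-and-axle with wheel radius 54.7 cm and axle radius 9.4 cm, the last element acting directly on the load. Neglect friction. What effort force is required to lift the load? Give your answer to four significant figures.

491.1 N

Block-and-tackle MA = number of supporting rope parts = 5.
Wheel-and-axle MA = R/r = 54.7/9.4 = 5.8191.
Combined ideal MA = 5 × 5.8191 = 29.096.
Effort = load / MA = 14290 / 29.096 = 491.14 N.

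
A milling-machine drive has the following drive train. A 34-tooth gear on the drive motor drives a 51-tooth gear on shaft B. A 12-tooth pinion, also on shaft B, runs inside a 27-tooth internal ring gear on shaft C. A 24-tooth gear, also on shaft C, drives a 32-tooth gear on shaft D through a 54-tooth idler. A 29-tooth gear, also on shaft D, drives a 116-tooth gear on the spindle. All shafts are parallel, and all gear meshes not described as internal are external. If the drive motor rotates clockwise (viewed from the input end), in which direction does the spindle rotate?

the drive motor → shaft B: external mesh, 1 reversal → CCW.
shaft B → shaft C: internal mesh, same direction → CCW.
shaft C → shaft D: driver → idler → driven is 2 external meshes, 2 reversals → CCW.
shaft D → the spindle: external mesh, 1 reversal → CW.
4 reversals in total — an even number — so the spindle turns the same way as the drive motor.

clockwise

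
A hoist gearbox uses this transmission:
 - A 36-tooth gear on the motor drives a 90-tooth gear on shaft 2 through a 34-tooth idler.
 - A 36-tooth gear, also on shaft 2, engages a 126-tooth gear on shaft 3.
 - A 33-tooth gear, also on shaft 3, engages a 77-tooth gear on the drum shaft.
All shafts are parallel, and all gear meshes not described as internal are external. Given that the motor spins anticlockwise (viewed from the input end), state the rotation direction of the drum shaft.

anticlockwise

the motor → shaft 2: driver → idler → driven is 2 external meshes, 2 reversals → CCW.
shaft 2 → shaft 3: external mesh, 1 reversal → CW.
shaft 3 → the drum shaft: external mesh, 1 reversal → CCW.
4 reversals in total — an even number — so the drum shaft turns the same way as the motor.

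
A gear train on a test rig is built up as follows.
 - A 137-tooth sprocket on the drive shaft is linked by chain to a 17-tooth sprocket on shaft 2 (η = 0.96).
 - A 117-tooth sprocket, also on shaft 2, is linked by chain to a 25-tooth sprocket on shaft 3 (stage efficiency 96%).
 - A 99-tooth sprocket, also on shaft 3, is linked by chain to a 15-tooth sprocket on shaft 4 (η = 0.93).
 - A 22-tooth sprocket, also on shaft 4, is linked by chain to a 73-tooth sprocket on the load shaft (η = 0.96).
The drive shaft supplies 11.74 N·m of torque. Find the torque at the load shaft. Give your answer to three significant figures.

After the chain (17/137): 11.74 × 0.12409 × 0.96 = 1.3985 N·m
After the chain (25/117): 1.3985 × 0.21368 × 0.96 = 0.28688 N·m
After the chain (15/99): 0.28688 × 0.15152 × 0.93 = 0.040423 N·m
After the chain (73/22): 0.040423 × 3.3182 × 0.96 = 0.12877 N·m

0.129 N·m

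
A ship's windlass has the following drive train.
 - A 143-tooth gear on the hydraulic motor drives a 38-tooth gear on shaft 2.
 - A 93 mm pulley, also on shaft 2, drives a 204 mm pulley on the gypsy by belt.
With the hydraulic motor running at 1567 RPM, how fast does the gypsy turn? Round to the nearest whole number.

Gear mesh: ratio = 38/143 = 0.26573, so shaft 2 turns at 1567 / 0.26573 = 5896.9 RPM.
Belt: ratio = 204/93 = 2.1935, so the gypsy turns at 5896.9 / 2.1935 = 2688.3 RPM.

2688 RPM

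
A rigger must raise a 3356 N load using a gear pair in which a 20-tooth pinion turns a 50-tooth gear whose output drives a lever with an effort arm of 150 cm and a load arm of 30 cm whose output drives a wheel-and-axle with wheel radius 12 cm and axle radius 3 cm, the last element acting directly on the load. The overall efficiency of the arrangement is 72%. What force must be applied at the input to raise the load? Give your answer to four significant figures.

93.22 N

Gear pair MA = 50/20 = 2.5.
Lever MA = effort arm / load arm = 150/30 = 5.
Wheel-and-axle MA = R/r = 12/3 = 4.
Combined ideal MA = 2.5 × 5 × 4 = 50.
Actual MA = 50 × 0.72 = 36.
Effort = load / actual MA = 3356 / 36 = 93.222 N.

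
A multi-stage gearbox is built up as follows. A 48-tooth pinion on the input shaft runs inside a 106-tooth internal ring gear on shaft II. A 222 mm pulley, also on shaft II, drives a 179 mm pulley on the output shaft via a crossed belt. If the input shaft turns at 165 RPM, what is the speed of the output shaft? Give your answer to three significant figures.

internal gear 106/48 = 2.2083 → 165/2.2083 = 74.717 RPM
belt 179/222 = 0.80631 → 74.717/0.80631 = 92.666 RPM

92.7 RPM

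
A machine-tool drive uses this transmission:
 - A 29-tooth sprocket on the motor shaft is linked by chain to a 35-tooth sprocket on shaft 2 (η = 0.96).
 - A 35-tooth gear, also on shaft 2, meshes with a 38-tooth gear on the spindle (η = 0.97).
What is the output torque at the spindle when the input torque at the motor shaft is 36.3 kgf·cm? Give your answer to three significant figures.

chain 35/29 = 1.2069 → τ = 36.3·1.2069·0.96 = 42.058 kgf·cm
gear mesh 38/35 = 1.0857 → τ = 42.058·1.0857·0.97 = 44.293 kgf·cm

44.3 kgf·cm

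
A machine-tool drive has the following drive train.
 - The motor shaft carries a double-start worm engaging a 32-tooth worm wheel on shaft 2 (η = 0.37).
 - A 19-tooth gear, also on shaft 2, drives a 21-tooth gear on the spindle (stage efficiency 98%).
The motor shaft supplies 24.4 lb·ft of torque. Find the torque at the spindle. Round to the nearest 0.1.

156.5 lb·ft

worm 32/2 = 16 → τ = 24.4·16·0.37 = 144.45 lb·ft
gear mesh 21/19 = 1.1053 → τ = 144.45·1.1053·0.98 = 156.46 lb·ft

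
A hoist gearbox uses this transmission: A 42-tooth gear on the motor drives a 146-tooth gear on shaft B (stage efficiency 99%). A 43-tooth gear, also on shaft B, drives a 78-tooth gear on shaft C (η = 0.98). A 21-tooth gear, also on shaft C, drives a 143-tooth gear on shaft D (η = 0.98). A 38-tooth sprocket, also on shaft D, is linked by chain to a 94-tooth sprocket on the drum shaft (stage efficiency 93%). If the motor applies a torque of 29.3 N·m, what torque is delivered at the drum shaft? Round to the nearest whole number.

Gear mesh: ratio = 146/42 = 3.4762; torque at shaft B = 29.3 × 3.4762 × 0.99 = 100.83 N·m.
Gear mesh: ratio = 78/43 = 1.814; torque at shaft C = 100.83 × 1.814 × 0.98 = 179.25 N·m.
Gear mesh: ratio = 143/21 = 6.8095; torque at shaft D = 179.25 × 6.8095 × 0.98 = 1196.2 N·m.
Chain: ratio = 94/38 = 2.4737; torque at the drum shaft = 1196.2 × 2.4737 × 0.93 = 2751.9 N·m.

2752 N·m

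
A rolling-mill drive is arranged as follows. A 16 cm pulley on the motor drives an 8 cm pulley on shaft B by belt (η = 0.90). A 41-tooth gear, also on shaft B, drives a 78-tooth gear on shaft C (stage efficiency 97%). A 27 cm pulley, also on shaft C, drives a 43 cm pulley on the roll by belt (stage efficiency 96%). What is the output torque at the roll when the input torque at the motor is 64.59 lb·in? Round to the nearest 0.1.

belt 8/16 = 0.5 → τ = 64.59·0.5·0.90 = 29.066 lb·in
gear mesh 78/41 = 1.9024 → τ = 29.066·1.9024·0.97 = 53.636 lb·in
belt 43/27 = 1.5926 → τ = 53.636·1.5926·0.96 = 82.004 lb·in

82.0 lb·in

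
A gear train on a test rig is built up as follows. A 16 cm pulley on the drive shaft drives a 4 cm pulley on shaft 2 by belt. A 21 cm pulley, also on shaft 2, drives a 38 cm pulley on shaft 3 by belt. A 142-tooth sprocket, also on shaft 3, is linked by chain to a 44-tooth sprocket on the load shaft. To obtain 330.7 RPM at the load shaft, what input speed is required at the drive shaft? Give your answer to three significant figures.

Overall ratio R = 0.25 × 1.8095 × 0.30986 = 0.14017.
Required input speed = output speed × R = 330.7 × 0.14017 = 46.356 RPM.

46.4 RPM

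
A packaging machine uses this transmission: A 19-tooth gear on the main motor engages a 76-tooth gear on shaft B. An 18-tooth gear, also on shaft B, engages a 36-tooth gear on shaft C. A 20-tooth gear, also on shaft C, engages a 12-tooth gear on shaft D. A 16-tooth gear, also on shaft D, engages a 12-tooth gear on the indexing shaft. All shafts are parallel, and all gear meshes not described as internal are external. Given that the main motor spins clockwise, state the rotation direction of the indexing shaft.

clockwise

the main motor → shaft B: external mesh, 1 reversal → CCW.
shaft B → shaft C: external mesh, 1 reversal → CW.
shaft C → shaft D: external mesh, 1 reversal → CCW.
shaft D → the indexing shaft: external mesh, 1 reversal → CW.
4 reversals in total — an even number — so the indexing shaft turns the same way as the main motor.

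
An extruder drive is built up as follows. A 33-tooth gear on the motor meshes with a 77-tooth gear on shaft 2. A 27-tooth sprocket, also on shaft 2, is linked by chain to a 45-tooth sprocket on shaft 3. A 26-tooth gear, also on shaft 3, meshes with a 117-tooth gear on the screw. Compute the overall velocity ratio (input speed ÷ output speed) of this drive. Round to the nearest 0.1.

Each stage contributes driven/driver: gear mesh 77/33 = 2.3333, chain 45/27 = 1.6667, gear mesh 117/26 = 4.5.
Overall: 2.3333 × 1.6667 × 4.5 = 17.5.

17.5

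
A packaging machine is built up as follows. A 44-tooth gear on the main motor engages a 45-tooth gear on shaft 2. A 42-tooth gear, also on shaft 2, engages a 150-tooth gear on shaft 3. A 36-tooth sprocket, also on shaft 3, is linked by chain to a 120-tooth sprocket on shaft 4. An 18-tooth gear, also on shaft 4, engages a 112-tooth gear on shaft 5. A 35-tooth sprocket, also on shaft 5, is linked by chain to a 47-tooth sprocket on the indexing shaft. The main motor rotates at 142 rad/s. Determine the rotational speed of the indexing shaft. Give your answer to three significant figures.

1.40 rad/s

gear mesh 45/44 = 1.0227 → 142/1.0227 = 138.84 rad/s
gear mesh 150/42 = 3.5714 → 138.84/3.5714 = 38.876 rad/s
chain 120/36 = 3.3333 → 38.876/3.3333 = 11.663 rad/s
gear mesh 112/18 = 6.2222 → 11.663/6.2222 = 1.8744 rad/s
chain 47/35 = 1.3429 → 1.8744/1.3429 = 1.3958 rad/s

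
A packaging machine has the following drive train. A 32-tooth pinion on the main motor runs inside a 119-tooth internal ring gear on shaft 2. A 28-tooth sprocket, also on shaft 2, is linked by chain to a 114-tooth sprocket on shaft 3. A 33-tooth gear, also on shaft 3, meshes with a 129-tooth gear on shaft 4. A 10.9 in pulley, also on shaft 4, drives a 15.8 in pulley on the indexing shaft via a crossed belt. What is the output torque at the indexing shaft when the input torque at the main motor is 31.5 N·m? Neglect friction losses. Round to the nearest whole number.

Internal gear: ratio = 119/32 = 3.7188; torque at shaft 2 = 31.5 × 3.7188 = 117.14 N·m.
Chain: ratio = 114/28 = 4.0714; torque at shaft 3 = 117.14 × 4.0714 = 476.93 N·m.
Gear mesh: ratio = 129/33 = 3.9091; torque at shaft 4 = 476.93 × 3.9091 = 1864.4 N·m.
Belt: ratio = 15.8/10.9 = 1.4495; torque at the indexing shaft = 1864.4 × 1.4495 = 2702.5 N·m.

2702 N·m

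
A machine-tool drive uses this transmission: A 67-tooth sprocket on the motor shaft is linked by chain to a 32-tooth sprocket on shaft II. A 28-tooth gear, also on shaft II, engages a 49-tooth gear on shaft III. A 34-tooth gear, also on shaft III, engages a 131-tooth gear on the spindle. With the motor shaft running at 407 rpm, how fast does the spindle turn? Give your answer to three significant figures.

126 rpm

Chain: ratio = 32/67 = 0.47761, so shaft II turns at 407 / 0.47761 = 852.16 rpm.
Gear mesh: ratio = 49/28 = 1.75, so shaft III turns at 852.16 / 1.75 = 486.95 rpm.
Gear mesh: ratio = 131/34 = 3.8529, so the spindle turns at 486.95 / 3.8529 = 126.38 rpm.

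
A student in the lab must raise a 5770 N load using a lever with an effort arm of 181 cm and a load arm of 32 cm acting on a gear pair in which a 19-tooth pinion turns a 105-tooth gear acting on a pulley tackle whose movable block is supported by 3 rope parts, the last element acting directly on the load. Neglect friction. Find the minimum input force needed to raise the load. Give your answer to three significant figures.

61.5 N

Lever MA = effort arm / load arm = 181/32 = 5.6562.
Gear pair MA = 105/19 = 5.5263.
Block-and-tackle MA = number of supporting rope parts = 3.
Combined ideal MA = 5.6562 × 5.5263 × 3 = 93.775.
Effort = load / MA = 5770 / 93.775 = 61.53 N.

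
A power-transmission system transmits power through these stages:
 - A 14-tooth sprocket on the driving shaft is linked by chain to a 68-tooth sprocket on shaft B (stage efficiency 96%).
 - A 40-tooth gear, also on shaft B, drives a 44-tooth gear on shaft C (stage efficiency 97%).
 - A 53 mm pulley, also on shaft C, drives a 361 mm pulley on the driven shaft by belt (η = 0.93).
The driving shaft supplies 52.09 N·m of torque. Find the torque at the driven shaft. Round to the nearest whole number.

chain 68/14 = 4.8571 → τ = 52.09·4.8571·0.96 = 242.89 N·m
gear mesh 44/40 = 1.1 → τ = 242.89·1.1·0.97 = 259.16 N·m
belt 361/53 = 6.8113 → τ = 259.16·6.8113·0.93 = 1641.7 N·m

1642 N·m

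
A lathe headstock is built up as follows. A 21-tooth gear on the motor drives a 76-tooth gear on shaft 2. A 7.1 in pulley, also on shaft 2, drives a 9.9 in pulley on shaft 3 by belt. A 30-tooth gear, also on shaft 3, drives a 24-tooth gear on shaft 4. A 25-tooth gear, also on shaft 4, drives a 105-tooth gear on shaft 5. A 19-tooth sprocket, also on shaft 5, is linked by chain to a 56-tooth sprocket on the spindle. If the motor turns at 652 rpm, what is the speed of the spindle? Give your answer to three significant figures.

13.0 rpm

the motor → shaft 2 (gear mesh, 76/21): 652 ÷ 3.619 = 180.16 rpm
shaft 2 → shaft 3 (belt, 9.9/7.1): 180.16 ÷ 1.3944 = 129.2 rpm
shaft 3 → shaft 4 (gear mesh, 24/30): 129.2 ÷ 0.8 = 161.51 rpm
shaft 4 → shaft 5 (gear mesh, 105/25): 161.51 ÷ 4.2 = 38.454 rpm
shaft 5 → the spindle (chain, 56/19): 38.454 ÷ 2.9474 = 13.047 rpm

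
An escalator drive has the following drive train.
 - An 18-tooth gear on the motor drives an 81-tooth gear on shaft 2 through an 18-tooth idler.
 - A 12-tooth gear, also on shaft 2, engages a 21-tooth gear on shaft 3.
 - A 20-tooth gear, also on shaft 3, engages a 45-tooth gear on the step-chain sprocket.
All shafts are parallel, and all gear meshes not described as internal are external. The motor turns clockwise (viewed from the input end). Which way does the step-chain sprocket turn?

clockwise

the motor → shaft 2: driver → idler → driven is 2 external meshes, 2 reversals → CW.
shaft 2 → shaft 3: external mesh, 1 reversal → CCW.
shaft 3 → the step-chain sprocket: external mesh, 1 reversal → CW.
4 reversals in total — an even number — so the step-chain sprocket turns the same way as the motor.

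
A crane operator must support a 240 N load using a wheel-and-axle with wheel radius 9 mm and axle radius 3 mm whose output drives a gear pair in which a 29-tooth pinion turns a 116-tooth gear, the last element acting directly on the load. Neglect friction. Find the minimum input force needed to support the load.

20 N

Wheel-and-axle MA = R/r = 9/3 = 3.
Gear pair MA = 116/29 = 4.
Combined ideal MA = 3 × 4 = 12.
Effort = load / MA = 240 / 12 = 20 N.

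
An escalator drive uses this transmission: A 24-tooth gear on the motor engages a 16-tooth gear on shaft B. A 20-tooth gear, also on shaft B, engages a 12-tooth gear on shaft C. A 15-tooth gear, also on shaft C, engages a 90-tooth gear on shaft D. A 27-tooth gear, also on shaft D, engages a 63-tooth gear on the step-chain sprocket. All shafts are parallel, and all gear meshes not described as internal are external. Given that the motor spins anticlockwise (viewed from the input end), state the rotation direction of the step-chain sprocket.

the motor → shaft B: external mesh, 1 reversal → CW.
shaft B → shaft C: external mesh, 1 reversal → CCW.
shaft C → shaft D: external mesh, 1 reversal → CW.
shaft D → the step-chain sprocket: external mesh, 1 reversal → CCW.
4 reversals in total — an even number — so the step-chain sprocket turns the same way as the motor.

anticlockwise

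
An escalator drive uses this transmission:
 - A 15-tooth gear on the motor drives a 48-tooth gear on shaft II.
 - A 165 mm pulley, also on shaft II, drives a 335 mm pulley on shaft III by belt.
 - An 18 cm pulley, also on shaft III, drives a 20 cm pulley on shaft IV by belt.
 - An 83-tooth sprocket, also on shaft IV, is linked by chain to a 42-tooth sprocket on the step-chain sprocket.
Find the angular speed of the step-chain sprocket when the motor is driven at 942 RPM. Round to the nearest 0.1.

257.9 RPM

Gear mesh: ratio = 48/15 = 3.2, so shaft II turns at 942 / 3.2 = 294.38 RPM.
Belt: ratio = 335/165 = 2.0303, so shaft III turns at 294.38 / 2.0303 = 144.99 RPM.
Belt: ratio = 20/18 = 1.1111, so shaft IV turns at 144.99 / 1.1111 = 130.49 RPM.
Chain: ratio = 42/83 = 0.50602, so the step-chain sprocket turns at 130.49 / 0.50602 = 257.88 RPM.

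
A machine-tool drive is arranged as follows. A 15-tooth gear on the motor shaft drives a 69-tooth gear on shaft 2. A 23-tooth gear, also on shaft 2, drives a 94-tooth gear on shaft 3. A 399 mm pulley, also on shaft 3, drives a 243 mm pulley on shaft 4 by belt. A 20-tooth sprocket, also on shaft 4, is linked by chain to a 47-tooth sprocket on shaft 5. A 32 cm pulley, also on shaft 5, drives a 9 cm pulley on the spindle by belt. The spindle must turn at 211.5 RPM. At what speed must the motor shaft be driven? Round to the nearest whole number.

Overall ratio R = 4.6 × 4.087 × 0.60902 × 2.35 × 0.28125 = 7.5675.
Required input speed = output speed × R = 211.5 × 7.5675 = 1600.5 RPM.

1601 RPM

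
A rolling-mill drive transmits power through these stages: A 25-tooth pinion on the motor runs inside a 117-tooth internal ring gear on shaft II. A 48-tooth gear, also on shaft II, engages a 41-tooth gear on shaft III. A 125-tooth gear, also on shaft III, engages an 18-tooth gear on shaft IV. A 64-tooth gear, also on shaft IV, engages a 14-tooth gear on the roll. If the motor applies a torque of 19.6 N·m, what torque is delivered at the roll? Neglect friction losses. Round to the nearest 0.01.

2.47 N·m

After the internal gear (117/25): 19.6 × 4.68 = 91.728 N·m
After the gear mesh (41/48): 91.728 × 0.85417 = 78.351 N·m
After the gear mesh (18/125): 78.351 × 0.144 = 11.283 N·m
After the gear mesh (14/64): 11.283 × 0.21875 = 2.4681 N·m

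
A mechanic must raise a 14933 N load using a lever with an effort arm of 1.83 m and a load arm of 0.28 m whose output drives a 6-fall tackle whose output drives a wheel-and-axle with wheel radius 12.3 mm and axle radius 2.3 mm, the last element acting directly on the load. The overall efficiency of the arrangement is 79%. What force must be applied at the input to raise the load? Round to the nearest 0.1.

90.1 N

Lever MA = effort arm / load arm = 1.83/0.28 = 6.5357.
Block-and-tackle MA = number of supporting rope parts = 6.
Wheel-and-axle MA = R/r = 12.3/2.3 = 5.3478.
Combined ideal MA = 6.5357 × 6 × 5.3478 = 209.71.
Actual MA = 209.71 × 0.79 = 165.67.
Effort = load / actual MA = 14933 / 165.67 = 90.136 N.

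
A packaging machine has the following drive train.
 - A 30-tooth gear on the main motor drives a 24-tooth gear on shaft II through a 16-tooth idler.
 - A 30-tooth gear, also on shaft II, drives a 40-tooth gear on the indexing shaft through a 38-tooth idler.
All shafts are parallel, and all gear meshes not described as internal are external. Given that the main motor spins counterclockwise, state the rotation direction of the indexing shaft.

the main motor → shaft II: driver → idler → driven is 2 external meshes, 2 reversals → CCW.
shaft II → the indexing shaft: driver → idler → driven is 2 external meshes, 2 reversals → CCW.
4 reversals in total — an even number — so the indexing shaft turns the same way as the main motor.

counterclockwise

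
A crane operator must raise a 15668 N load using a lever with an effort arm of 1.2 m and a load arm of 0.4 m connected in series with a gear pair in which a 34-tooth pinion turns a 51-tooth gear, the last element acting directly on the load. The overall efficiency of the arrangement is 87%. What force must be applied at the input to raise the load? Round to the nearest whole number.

4002 N

Lever MA = effort arm / load arm = 1.2/0.4 = 3.
Gear pair MA = 51/34 = 1.5.
Combined ideal MA = 3 × 1.5 = 4.5.
Actual MA = 4.5 × 0.87 = 3.915.
Effort = load / actual MA = 15668 / 3.915 = 4002 N.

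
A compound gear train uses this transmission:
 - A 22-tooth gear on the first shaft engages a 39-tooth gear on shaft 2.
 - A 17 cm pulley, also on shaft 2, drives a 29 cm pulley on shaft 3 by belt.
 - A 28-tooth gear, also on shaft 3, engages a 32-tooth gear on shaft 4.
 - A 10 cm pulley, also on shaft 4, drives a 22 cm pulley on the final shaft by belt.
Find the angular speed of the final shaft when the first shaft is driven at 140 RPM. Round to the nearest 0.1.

Gear mesh: ratio = 39/22 = 1.7727, so shaft 2 turns at 140 / 1.7727 = 78.974 RPM.
Belt: ratio = 29/17 = 1.7059, so shaft 3 turns at 78.974 / 1.7059 = 46.295 RPM.
Gear mesh: ratio = 32/28 = 1.1429, so shaft 4 turns at 46.295 / 1.1429 = 40.508 RPM.
Belt: ratio = 22/10 = 2.2, so the final shaft turns at 40.508 / 2.2 = 18.413 RPM.

18.4 RPM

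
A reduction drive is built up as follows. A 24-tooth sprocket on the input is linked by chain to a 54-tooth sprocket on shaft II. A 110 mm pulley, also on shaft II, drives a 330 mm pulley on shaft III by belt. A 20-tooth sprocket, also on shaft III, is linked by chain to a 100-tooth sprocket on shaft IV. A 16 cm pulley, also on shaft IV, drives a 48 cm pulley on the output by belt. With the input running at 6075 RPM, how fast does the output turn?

60 RPM

chain 54/24 = 2.25 → 6075/2.25 = 2700 RPM
belt 330/110 = 3 → 2700/3 = 900 RPM
chain 100/20 = 5 → 900/5 = 180 RPM
belt 48/16 = 3 → 180/3 = 60 RPM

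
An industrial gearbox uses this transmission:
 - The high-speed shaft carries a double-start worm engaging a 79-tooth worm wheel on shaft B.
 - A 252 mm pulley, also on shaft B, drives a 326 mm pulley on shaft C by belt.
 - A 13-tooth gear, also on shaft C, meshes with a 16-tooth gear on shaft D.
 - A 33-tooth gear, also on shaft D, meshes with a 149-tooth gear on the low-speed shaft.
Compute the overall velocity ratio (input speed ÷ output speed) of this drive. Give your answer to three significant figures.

Each stage contributes driven/driver: worm 79/2 = 39.5, belt 326/252 = 1.2937, gear mesh 16/13 = 1.2308, gear mesh 149/33 = 4.5152.
Overall: 39.5 × 1.2937 × 1.2308 × 4.5152 = 283.96.

284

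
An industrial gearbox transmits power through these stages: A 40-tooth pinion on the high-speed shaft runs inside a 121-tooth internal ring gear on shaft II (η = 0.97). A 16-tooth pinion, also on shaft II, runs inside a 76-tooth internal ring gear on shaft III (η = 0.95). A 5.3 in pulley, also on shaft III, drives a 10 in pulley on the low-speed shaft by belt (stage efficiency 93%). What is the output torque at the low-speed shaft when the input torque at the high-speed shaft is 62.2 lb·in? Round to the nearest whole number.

1445 lb·in

After the internal gear (121/40): 62.2 × 3.025 × 0.97 = 182.51 lb·in
After the internal gear (76/16): 182.51 × 4.75 × 0.95 = 823.58 lb·in
After the belt (10/5.3): 823.58 × 1.8868 × 0.93 = 1445.1 lb·in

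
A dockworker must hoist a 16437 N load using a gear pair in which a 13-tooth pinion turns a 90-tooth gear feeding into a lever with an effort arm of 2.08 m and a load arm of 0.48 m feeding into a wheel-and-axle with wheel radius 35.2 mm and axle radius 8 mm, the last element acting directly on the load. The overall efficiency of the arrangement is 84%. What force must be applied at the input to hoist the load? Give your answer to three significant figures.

148 N

Gear pair MA = 90/13 = 6.9231.
Lever MA = effort arm / load arm = 2.08/0.48 = 4.3333.
Wheel-and-axle MA = R/r = 35.2/8 = 4.4.
Combined ideal MA = 6.9231 × 4.3333 × 4.4 = 132.
Actual MA = 132 × 0.84 = 110.88.
Effort = load / actual MA = 16437 / 110.88 = 148.24 N.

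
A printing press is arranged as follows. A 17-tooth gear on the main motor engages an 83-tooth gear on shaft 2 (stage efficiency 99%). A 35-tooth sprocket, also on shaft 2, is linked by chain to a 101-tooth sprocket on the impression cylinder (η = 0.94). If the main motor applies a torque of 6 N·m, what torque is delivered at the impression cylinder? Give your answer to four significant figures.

78.67 N·m

gear mesh 83/17 = 4.8824 → τ = 6·4.8824·0.99 = 29.001 N·m
chain 101/35 = 2.8857 → τ = 29.001·2.8857·0.94 = 78.668 N·m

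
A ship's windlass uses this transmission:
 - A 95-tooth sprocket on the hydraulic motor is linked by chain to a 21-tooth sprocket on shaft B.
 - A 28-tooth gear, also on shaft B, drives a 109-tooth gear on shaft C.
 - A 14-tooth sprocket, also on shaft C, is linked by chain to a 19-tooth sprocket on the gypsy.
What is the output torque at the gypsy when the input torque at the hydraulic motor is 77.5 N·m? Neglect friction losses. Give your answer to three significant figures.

90.5 N·m

Chain: ratio = 21/95 = 0.22105; torque at shaft B = 77.5 × 0.22105 = 17.132 N·m.
Gear mesh: ratio = 109/28 = 3.8929; torque at shaft C = 17.132 × 3.8929 = 66.691 N·m.
Chain: ratio = 19/14 = 1.3571; torque at the gypsy = 66.691 × 1.3571 = 90.509 N·m.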